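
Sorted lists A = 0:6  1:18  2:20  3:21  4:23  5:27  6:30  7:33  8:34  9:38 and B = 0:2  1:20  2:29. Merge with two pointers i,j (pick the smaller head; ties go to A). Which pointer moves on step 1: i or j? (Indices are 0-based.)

j

i=0 j=0: A[i]=6>B[j]=2 take 2, j++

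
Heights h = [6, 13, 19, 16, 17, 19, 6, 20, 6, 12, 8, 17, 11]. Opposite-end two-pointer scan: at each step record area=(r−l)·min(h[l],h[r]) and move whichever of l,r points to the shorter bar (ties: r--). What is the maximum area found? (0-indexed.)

max area = 153

l=0 r=12: min(6,11)*12=72 best=72 *, l++
l=1 r=12: min(13,11)*11=121 best=121 *, r--
l=1 r=11: min(13,17)*10=130 best=130 *, l++
l=2 r=11: min(19,17)*9=153 best=153 *, r--
l=2 r=10: min(19,8)*8=64 best=153, r--
l=2 r=9: min(19,12)*7=84 best=153, r--
l=2 r=8: min(19,6)*6=36 best=153, r--
l=2 r=7: min(19,20)*5=95 best=153, l++
l=3 r=7: min(16,20)*4=64 best=153, l++
l=4 r=7: min(17,20)*3=51 best=153, l++
l=5 r=7: min(19,20)*2=38 best=153, l++
l=6 r=7: min(6,20)*1=6 best=153, l++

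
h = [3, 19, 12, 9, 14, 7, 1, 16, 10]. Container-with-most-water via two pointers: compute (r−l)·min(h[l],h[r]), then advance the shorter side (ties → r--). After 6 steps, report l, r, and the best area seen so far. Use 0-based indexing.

l=1, r=3, best area=96

l=0 r=8: min(3,10)*8=24 best=24 *, l++
l=1 r=8: min(19,10)*7=70 best=70 *, r--
l=1 r=7: min(19,16)*6=96 best=96 *, r--
l=1 r=6: min(19,1)*5=5 best=96, r--
l=1 r=5: min(19,7)*4=28 best=96, r--
l=1 r=4: min(19,14)*3=42 best=96, r--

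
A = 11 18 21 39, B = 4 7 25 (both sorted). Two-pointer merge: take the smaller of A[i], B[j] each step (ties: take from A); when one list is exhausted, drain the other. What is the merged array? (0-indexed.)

[4, 7, 11, 18, 21, 25, 39]

i=0 j=0: A[i]=11>B[j]=4 take 4, j++
i=0 j=1: A[i]=11>B[j]=7 take 7, j++
i=0 j=2: A[i]=11<=B[j]=25 take 11, i++
i=1 j=2: A[i]=18<=B[j]=25 take 18, i++
i=2 j=2: A[i]=21<=B[j]=25 take 21, i++
i=3 j=2: A[i]=39>B[j]=25 take 25, j++
i=3 j=3: B done, take A[i]=39, i++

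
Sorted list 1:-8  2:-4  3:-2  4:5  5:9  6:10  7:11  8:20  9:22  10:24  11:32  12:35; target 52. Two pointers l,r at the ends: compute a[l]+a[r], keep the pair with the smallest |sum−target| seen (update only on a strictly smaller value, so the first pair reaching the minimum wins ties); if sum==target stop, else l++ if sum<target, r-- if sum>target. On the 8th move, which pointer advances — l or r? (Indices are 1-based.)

[1,12] -8+35=27 d=25 * → l++
[2,12] -4+35=31 d=21 * → l++
[3,12] -2+35=33 d=19 * → l++
[4,12] 5+35=40 d=12 * → l++
[5,12] 9+35=44 d=8 * → l++
[6,12] 10+35=45 d=7 * → l++
[7,12] 11+35=46 d=6 * → l++
[8,12] 20+35=55 d=3 * → r--

r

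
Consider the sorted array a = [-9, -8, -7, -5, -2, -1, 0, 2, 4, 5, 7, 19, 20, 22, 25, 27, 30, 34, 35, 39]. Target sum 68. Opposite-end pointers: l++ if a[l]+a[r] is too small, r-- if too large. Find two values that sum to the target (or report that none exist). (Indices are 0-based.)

l=0 r=19: -9+39=30 <68, l++
l=1 r=19: -8+39=31 <68, l++
l=2 r=19: -7+39=32 <68, l++
l=3 r=19: -5+39=34 <68, l++
l=4 r=19: -2+39=37 <68, l++
l=5 r=19: -1+39=38 <68, l++
l=6 r=19: 0+39=39 <68, l++
l=7 r=19: 2+39=41 <68, l++
l=8 r=19: 4+39=43 <68, l++
l=9 r=19: 5+39=44 <68, l++
l=10 r=19: 7+39=46 <68, l++
l=11 r=19: 19+39=58 <68, l++
l=12 r=19: 20+39=59 <68, l++
l=13 r=19: 22+39=61 <68, l++
l=14 r=19: 25+39=64 <68, l++
l=15 r=19: 27+39=66 <68, l++
l=16 r=19: 30+39=69 >68, r--
l=16 r=18: 30+35=65 <68, l++
l=17 r=18: 34+35=69 >68, r--

no pair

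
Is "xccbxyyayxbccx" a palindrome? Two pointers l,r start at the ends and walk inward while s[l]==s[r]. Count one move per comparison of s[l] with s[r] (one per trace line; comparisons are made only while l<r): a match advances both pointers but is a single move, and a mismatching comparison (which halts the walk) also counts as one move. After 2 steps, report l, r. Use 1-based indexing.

[1,14] 'x'=='x' → l++,r--
[2,13] 'c'=='c' → l++,r--

l=3, r=12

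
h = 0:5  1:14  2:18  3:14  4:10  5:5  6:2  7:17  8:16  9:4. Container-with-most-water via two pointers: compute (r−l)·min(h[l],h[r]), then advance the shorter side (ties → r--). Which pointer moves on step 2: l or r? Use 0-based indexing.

[0,9] min(5,4)*9=36 best=36 * → r--
[0,8] min(5,16)*8=40 best=40 * → l++

l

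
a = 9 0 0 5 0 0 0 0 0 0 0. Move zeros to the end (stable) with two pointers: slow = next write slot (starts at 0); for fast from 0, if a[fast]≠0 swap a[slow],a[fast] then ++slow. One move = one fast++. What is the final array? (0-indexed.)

[9, 5, 0, 0, 0, 0, 0, 0, 0, 0, 0]

(s=0,f=0) a[fast]=9≠0 swap→a[0]=9 → slow++,fast++
(s=1,f=1) a[fast]=0 → fast++
(s=1,f=2) a[fast]=0 → fast++
(s=1,f=3) a[fast]=5≠0 swap→a[1]=5 → slow++,fast++
(s=2,f=4) a[fast]=0 → fast++
(s=2,f=5) a[fast]=0 → fast++
(s=2,f=6) a[fast]=0 → fast++
(s=2,f=7) a[fast]=0 → fast++
(s=2,f=8) a[fast]=0 → fast++
(s=2,f=9) a[fast]=0 → fast++
(s=2,f=10) a[fast]=0 → fast++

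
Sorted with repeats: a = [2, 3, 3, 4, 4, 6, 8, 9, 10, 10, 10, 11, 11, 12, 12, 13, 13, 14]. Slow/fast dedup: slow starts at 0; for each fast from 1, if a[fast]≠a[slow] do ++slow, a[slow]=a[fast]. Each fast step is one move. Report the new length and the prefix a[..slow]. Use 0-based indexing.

length 11; prefix = [2, 3, 4, 6, 8, 9, 10, 11, 12, 13, 14]

slow=0 fast=1: a[fast]=3≠a[slow]=2 write a[1]=3, slow++,fast++
slow=1 fast=2: a[fast]=3=a[slow] dup, fast++
slow=1 fast=3: a[fast]=4≠a[slow]=3 write a[2]=4, slow++,fast++
slow=2 fast=4: a[fast]=4=a[slow] dup, fast++
slow=2 fast=5: a[fast]=6≠a[slow]=4 write a[3]=6, slow++,fast++
slow=3 fast=6: a[fast]=8≠a[slow]=6 write a[4]=8, slow++,fast++
slow=4 fast=7: a[fast]=9≠a[slow]=8 write a[5]=9, slow++,fast++
slow=5 fast=8: a[fast]=10≠a[slow]=9 write a[6]=10, slow++,fast++
slow=6 fast=9: a[fast]=10=a[slow] dup, fast++
slow=6 fast=10: a[fast]=10=a[slow] dup, fast++
slow=6 fast=11: a[fast]=11≠a[slow]=10 write a[7]=11, slow++,fast++
slow=7 fast=12: a[fast]=11=a[slow] dup, fast++
slow=7 fast=13: a[fast]=12≠a[slow]=11 write a[8]=12, slow++,fast++
slow=8 fast=14: a[fast]=12=a[slow] dup, fast++
slow=8 fast=15: a[fast]=13≠a[slow]=12 write a[9]=13, slow++,fast++
slow=9 fast=16: a[fast]=13=a[slow] dup, fast++
slow=9 fast=17: a[fast]=14≠a[slow]=13 write a[10]=14, slow++,fast++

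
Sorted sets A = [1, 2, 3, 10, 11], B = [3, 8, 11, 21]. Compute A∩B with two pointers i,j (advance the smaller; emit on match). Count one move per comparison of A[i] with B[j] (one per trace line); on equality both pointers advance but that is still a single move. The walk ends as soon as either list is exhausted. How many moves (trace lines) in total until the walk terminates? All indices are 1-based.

[i=1,j=1] 1<3 → i++
[i=2,j=1] 2<3 → i++
[i=3,j=1] 3==3 emit → i++,j++
[i=4,j=2] 10>8 → j++
[i=4,j=3] 10<11 → i++
[i=5,j=3] 11==11 emit → i++,j++

6 moves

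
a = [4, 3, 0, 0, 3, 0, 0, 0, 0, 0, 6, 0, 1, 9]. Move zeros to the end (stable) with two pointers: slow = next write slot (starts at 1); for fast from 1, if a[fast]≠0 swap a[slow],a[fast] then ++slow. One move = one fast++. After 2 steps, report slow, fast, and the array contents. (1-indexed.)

(s=1,f=1) a[fast]=4≠0 swap→a[1]=4 → slow++,fast++
(s=2,f=2) a[fast]=3≠0 swap→a[2]=3 → slow++,fast++

slow=3, fast=3, a=[4, 3, 0, 0, 3, 0, 0, 0, 0, 0, 6, 0, 1, 9]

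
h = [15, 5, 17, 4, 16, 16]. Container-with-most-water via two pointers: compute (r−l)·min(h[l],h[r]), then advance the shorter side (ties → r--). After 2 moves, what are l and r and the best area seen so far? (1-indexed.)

l=1 r=6: min(15,16)*5=75 best=75 *, l++
l=2 r=6: min(5,16)*4=20 best=75, l++

l=3, r=6, best area=75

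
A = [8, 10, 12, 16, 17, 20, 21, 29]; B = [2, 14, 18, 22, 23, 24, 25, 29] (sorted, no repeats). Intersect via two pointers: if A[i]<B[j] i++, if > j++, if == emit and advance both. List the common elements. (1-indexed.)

intersection = [29]

i=1 j=1: 8>2, j++
i=1 j=2: 8<14, i++
i=2 j=2: 10<14, i++
i=3 j=2: 12<14, i++
i=4 j=2: 16>14, j++
i=4 j=3: 16<18, i++
i=5 j=3: 17<18, i++
i=6 j=3: 20>18, j++
i=6 j=4: 20<22, i++
i=7 j=4: 21<22, i++
i=8 j=4: 29>22, j++
i=8 j=5: 29>23, j++
i=8 j=6: 29>24, j++
i=8 j=7: 29>25, j++
i=8 j=8: 29==29 emit, i++,j++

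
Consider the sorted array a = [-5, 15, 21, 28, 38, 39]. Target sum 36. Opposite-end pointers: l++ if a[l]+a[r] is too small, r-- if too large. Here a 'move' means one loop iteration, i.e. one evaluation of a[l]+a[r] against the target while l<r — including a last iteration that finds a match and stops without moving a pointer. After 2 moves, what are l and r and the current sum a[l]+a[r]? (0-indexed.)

l=1, r=4, sum=53

[0,5] -5+39=34 <36 → l++
[1,5] 15+39=54 >36 → r--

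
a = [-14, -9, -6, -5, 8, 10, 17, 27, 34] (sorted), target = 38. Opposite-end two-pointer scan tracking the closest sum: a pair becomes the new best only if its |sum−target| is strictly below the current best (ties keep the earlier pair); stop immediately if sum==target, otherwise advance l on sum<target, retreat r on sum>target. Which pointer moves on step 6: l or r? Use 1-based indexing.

l=1 r=9: -14+34=20 d=18 *, l++
l=2 r=9: -9+34=25 d=13 *, l++
l=3 r=9: -6+34=28 d=10 *, l++
l=4 r=9: -5+34=29 d=9 *, l++
l=5 r=9: 8+34=42 d=4 *, r--
l=5 r=8: 8+27=35 d=3 *, l++

l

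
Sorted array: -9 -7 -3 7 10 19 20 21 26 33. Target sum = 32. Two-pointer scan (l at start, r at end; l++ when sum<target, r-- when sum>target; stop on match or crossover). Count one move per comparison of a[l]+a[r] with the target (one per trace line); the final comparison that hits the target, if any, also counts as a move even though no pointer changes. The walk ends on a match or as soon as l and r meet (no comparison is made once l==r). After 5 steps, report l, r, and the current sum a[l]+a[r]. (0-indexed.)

[0,9] -9+33=24 <32 → l++
[1,9] -7+33=26 <32 → l++
[2,9] -3+33=30 <32 → l++
[3,9] 7+33=40 >32 → r--
[3,8] 7+26=33 >32 → r--

l=3, r=7, sum=28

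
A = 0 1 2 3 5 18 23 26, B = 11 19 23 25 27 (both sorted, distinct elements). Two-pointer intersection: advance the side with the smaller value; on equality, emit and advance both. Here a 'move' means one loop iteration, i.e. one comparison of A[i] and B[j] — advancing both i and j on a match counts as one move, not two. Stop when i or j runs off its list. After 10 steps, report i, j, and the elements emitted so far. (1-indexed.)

[i=1,j=1] 0<11 → i++
[i=2,j=1] 1<11 → i++
[i=3,j=1] 2<11 → i++
[i=4,j=1] 3<11 → i++
[i=5,j=1] 5<11 → i++
[i=6,j=1] 18>11 → j++
[i=6,j=2] 18<19 → i++
[i=7,j=2] 23>19 → j++
[i=7,j=3] 23==23 emit → i++,j++
[i=8,j=4] 26>25 → j++

i=8, j=5, emitted=[23]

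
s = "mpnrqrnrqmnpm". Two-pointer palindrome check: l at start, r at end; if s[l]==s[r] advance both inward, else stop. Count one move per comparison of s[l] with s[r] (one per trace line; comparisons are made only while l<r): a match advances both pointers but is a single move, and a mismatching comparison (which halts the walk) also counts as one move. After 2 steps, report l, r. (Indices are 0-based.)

l=0 r=12: 'm'=='m', l++,r--
l=1 r=11: 'p'=='p', l++,r--

l=2, r=10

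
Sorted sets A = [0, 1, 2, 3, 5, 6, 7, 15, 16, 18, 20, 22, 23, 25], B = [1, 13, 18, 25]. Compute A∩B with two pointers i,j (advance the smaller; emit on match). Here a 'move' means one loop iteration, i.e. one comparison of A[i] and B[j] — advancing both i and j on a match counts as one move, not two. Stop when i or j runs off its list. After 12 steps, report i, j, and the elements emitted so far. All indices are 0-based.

[i=0,j=0] 0<1 → i++
[i=1,j=0] 1==1 emit → i++,j++
[i=2,j=1] 2<13 → i++
[i=3,j=1] 3<13 → i++
[i=4,j=1] 5<13 → i++
[i=5,j=1] 6<13 → i++
[i=6,j=1] 7<13 → i++
[i=7,j=1] 15>13 → j++
[i=7,j=2] 15<18 → i++
[i=8,j=2] 16<18 → i++
[i=9,j=2] 18==18 emit → i++,j++
[i=10,j=3] 20<25 → i++

i=11, j=3, emitted=[1, 18]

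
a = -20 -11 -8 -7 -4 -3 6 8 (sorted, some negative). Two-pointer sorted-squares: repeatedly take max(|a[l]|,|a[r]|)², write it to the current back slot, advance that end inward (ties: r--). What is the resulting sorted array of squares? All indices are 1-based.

[1,8] |-20|>|8| out[8]=400 → l++
[2,8] |-11|>|8| out[7]=121 → l++
[3,8] |-8|<=|8| out[6]=64 → r--
[3,7] |-8|>|6| out[5]=64 → l++
[4,7] |-7|>|6| out[4]=49 → l++
[5,7] |-4|<=|6| out[3]=36 → r--
[5,6] |-4|>|-3| out[2]=16 → l++
[6,6] |-3|<=|-3| out[1]=9 → r--

[9, 16, 36, 49, 64, 64, 121, 400]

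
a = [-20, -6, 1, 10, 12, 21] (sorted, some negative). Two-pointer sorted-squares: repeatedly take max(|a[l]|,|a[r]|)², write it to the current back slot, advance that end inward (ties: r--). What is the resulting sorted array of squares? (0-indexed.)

[1, 36, 100, 144, 400, 441]

[0,5] |-20|<=|21| out[5]=441 → r--
[0,4] |-20|>|12| out[4]=400 → l++
[1,4] |-6|<=|12| out[3]=144 → r--
[1,3] |-6|<=|10| out[2]=100 → r--
[1,2] |-6|>|1| out[1]=36 → l++
[2,2] |1|<=|1| out[0]=1 → r--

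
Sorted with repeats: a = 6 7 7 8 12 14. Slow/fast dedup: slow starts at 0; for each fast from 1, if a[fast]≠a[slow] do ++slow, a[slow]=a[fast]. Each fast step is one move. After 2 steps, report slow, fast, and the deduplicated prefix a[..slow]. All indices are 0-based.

slow=1, fast=3, prefix=[6, 7]

(s=0,f=1) a[fast]=7≠a[slow]=6 write a[1]=7 → slow++,fast++
(s=1,f=2) a[fast]=7=a[slow] dup → fast++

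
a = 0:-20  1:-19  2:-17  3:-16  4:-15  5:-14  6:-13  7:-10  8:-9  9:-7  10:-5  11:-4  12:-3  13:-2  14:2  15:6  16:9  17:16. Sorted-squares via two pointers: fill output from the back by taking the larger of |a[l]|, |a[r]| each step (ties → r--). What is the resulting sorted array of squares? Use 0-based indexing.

[4, 4, 9, 16, 25, 36, 49, 81, 81, 100, 169, 196, 225, 256, 256, 289, 361, 400]

l=0 r=17: |-20|>|16| out[17]=400, l++
l=1 r=17: |-19|>|16| out[16]=361, l++
l=2 r=17: |-17|>|16| out[15]=289, l++
l=3 r=17: |-16|<=|16| out[14]=256, r--
l=3 r=16: |-16|>|9| out[13]=256, l++
l=4 r=16: |-15|>|9| out[12]=225, l++
l=5 r=16: |-14|>|9| out[11]=196, l++
l=6 r=16: |-13|>|9| out[10]=169, l++
l=7 r=16: |-10|>|9| out[9]=100, l++
l=8 r=16: |-9|<=|9| out[8]=81, r--
l=8 r=15: |-9|>|6| out[7]=81, l++
l=9 r=15: |-7|>|6| out[6]=49, l++
l=10 r=15: |-5|<=|6| out[5]=36, r--
l=10 r=14: |-5|>|2| out[4]=25, l++
l=11 r=14: |-4|>|2| out[3]=16, l++
l=12 r=14: |-3|>|2| out[2]=9, l++
l=13 r=14: |-2|<=|2| out[1]=4, r--
l=13 r=13: |-2|<=|-2| out[0]=4, r--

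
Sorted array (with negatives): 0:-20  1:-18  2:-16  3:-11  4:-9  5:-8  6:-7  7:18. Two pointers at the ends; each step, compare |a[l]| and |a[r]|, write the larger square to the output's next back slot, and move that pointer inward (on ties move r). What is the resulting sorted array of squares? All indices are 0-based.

[0,7] |-20|>|18| out[7]=400 → l++
[1,7] |-18|<=|18| out[6]=324 → r--
[1,6] |-18|>|-7| out[5]=324 → l++
[2,6] |-16|>|-7| out[4]=256 → l++
[3,6] |-11|>|-7| out[3]=121 → l++
[4,6] |-9|>|-7| out[2]=81 → l++
[5,6] |-8|>|-7| out[1]=64 → l++
[6,6] |-7|<=|-7| out[0]=49 → r--

[49, 64, 81, 121, 256, 324, 324, 400]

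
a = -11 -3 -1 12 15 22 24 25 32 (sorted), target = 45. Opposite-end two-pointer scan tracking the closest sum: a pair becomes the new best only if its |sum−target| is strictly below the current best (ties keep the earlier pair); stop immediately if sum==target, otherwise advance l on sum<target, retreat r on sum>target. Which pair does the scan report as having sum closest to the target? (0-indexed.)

pair (12, 32) with sum 44 (|Δ|=1)

[0,8] -11+32=21 d=24 * → l++
[1,8] -3+32=29 d=16 * → l++
[2,8] -1+32=31 d=14 * → l++
[3,8] 12+32=44 d=1 * → l++
[4,8] 15+32=47 d=2 → r--
[4,7] 15+25=40 d=5 → l++
[5,7] 22+25=47 d=2 → r--
[5,6] 22+24=46 d=1 → r--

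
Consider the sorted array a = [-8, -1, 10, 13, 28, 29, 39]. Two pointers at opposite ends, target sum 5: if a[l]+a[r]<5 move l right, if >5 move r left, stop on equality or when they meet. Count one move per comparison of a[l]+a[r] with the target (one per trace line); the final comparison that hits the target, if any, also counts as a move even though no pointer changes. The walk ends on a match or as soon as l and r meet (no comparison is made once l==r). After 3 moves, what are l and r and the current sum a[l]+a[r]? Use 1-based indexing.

l=1 r=7: -8+39=31 >5, r--
l=1 r=6: -8+29=21 >5, r--
l=1 r=5: -8+28=20 >5, r--

l=1, r=4, sum=5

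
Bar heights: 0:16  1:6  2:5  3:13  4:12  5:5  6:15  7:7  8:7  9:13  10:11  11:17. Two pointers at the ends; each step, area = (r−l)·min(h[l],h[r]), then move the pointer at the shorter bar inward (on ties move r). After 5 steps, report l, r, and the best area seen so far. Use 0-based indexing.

[0,11] min(16,17)*11=176 best=176 * → l++
[1,11] min(6,17)*10=60 best=176 → l++
[2,11] min(5,17)*9=45 best=176 → l++
[3,11] min(13,17)*8=104 best=176 → l++
[4,11] min(12,17)*7=84 best=176 → l++

l=5, r=11, best area=176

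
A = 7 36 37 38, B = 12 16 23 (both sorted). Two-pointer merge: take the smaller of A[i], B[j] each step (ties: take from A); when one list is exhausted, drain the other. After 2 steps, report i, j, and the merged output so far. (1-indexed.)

i=1 j=1: A[i]=7<=B[j]=12 take 7, i++
i=2 j=1: A[i]=36>B[j]=12 take 12, j++

i=2, j=2, merged so far=[7, 12]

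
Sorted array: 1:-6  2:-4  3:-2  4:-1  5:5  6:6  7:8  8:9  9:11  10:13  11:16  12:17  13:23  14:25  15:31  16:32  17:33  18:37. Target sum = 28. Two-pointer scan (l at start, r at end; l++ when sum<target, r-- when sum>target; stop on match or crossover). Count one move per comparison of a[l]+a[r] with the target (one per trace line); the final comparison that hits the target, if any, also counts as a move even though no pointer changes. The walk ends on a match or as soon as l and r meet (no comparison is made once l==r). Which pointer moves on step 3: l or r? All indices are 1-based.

r

l=1 r=18: -6+37=31 >28, r--
l=1 r=17: -6+33=27 <28, l++
l=2 r=17: -4+33=29 >28, r--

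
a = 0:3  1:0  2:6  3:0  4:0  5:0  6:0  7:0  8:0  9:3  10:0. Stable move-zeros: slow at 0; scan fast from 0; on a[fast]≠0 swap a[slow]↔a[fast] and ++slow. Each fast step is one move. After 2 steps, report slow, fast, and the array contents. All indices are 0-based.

(s=0,f=0) a[fast]=3≠0 swap→a[0]=3 → slow++,fast++
(s=1,f=1) a[fast]=0 → fast++

slow=1, fast=2, a=[3, 0, 6, 0, 0, 0, 0, 0, 0, 3, 0]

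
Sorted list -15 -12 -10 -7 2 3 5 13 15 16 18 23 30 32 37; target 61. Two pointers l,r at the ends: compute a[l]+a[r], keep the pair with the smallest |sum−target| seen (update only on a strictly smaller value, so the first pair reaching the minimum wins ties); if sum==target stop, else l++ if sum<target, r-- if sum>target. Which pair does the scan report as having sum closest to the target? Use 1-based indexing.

[1,15] -15+37=22 d=39 * → l++
[2,15] -12+37=25 d=36 * → l++
[3,15] -10+37=27 d=34 * → l++
[4,15] -7+37=30 d=31 * → l++
[5,15] 2+37=39 d=22 * → l++
[6,15] 3+37=40 d=21 * → l++
[7,15] 5+37=42 d=19 * → l++
[8,15] 13+37=50 d=11 * → l++
[9,15] 15+37=52 d=9 * → l++
[10,15] 16+37=53 d=8 * → l++
[11,15] 18+37=55 d=6 * → l++
[12,15] 23+37=60 d=1 * → l++
[13,15] 30+37=67 d=6 → r--
[13,14] 30+32=62 d=1 → r--

pair (23, 37) with sum 60 (|Δ|=1)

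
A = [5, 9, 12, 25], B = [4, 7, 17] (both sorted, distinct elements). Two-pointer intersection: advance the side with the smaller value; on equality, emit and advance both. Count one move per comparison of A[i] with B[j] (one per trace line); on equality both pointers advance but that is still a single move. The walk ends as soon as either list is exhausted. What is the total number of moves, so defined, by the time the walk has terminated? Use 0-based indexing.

6 moves

i=0 j=0: 5>4, j++
i=0 j=1: 5<7, i++
i=1 j=1: 9>7, j++
i=1 j=2: 9<17, i++
i=2 j=2: 12<17, i++
i=3 j=2: 25>17, j++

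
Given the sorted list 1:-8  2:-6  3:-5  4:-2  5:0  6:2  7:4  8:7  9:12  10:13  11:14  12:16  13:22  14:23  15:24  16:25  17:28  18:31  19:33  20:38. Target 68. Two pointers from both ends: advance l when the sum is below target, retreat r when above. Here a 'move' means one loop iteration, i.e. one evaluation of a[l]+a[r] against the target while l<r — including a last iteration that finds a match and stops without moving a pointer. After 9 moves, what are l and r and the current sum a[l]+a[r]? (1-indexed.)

l=10, r=20, sum=51

[1,20] -8+38=30 <68 → l++
[2,20] -6+38=32 <68 → l++
[3,20] -5+38=33 <68 → l++
[4,20] -2+38=36 <68 → l++
[5,20] 0+38=38 <68 → l++
[6,20] 2+38=40 <68 → l++
[7,20] 4+38=42 <68 → l++
[8,20] 7+38=45 <68 → l++
[9,20] 12+38=50 <68 → l++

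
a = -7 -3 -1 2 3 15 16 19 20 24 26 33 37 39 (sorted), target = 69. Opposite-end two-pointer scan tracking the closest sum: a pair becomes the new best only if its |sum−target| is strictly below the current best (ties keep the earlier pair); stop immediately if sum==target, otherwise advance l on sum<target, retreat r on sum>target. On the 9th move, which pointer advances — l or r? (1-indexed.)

l=1 r=14: -7+39=32 d=37 *, l++
l=2 r=14: -3+39=36 d=33 *, l++
l=3 r=14: -1+39=38 d=31 *, l++
l=4 r=14: 2+39=41 d=28 *, l++
l=5 r=14: 3+39=42 d=27 *, l++
l=6 r=14: 15+39=54 d=15 *, l++
l=7 r=14: 16+39=55 d=14 *, l++
l=8 r=14: 19+39=58 d=11 *, l++
l=9 r=14: 20+39=59 d=10 *, l++

l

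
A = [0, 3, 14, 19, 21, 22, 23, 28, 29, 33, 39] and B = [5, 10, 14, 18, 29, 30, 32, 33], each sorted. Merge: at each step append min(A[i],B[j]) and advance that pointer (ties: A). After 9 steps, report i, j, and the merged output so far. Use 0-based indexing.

i=5, j=4, merged so far=[0, 3, 5, 10, 14, 14, 18, 19, 21]

[i=0,j=0] A[i]=0<=B[j]=5 take 0 → i++
[i=1,j=0] A[i]=3<=B[j]=5 take 3 → i++
[i=2,j=0] A[i]=14>B[j]=5 take 5 → j++
[i=2,j=1] A[i]=14>B[j]=10 take 10 → j++
[i=2,j=2] A[i]=14<=B[j]=14 take 14 → i++
[i=3,j=2] A[i]=19>B[j]=14 take 14 → j++
[i=3,j=3] A[i]=19>B[j]=18 take 18 → j++
[i=3,j=4] A[i]=19<=B[j]=29 take 19 → i++
[i=4,j=4] A[i]=21<=B[j]=29 take 21 → i++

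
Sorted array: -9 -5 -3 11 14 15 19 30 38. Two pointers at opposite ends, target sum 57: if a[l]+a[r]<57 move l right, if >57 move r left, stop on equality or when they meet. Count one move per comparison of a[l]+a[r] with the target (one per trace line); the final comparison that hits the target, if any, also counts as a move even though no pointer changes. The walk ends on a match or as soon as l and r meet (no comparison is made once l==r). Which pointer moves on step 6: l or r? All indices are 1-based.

[1,9] -9+38=29 <57 → l++
[2,9] -5+38=33 <57 → l++
[3,9] -3+38=35 <57 → l++
[4,9] 11+38=49 <57 → l++
[5,9] 14+38=52 <57 → l++
[6,9] 15+38=53 <57 → l++

l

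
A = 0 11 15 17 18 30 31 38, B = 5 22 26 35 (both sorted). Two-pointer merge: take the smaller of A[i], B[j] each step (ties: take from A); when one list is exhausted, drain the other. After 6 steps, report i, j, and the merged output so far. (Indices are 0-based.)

[i=0,j=0] A[i]=0<=B[j]=5 take 0 → i++
[i=1,j=0] A[i]=11>B[j]=5 take 5 → j++
[i=1,j=1] A[i]=11<=B[j]=22 take 11 → i++
[i=2,j=1] A[i]=15<=B[j]=22 take 15 → i++
[i=3,j=1] A[i]=17<=B[j]=22 take 17 → i++
[i=4,j=1] A[i]=18<=B[j]=22 take 18 → i++

i=5, j=1, merged so far=[0, 5, 11, 15, 17, 18]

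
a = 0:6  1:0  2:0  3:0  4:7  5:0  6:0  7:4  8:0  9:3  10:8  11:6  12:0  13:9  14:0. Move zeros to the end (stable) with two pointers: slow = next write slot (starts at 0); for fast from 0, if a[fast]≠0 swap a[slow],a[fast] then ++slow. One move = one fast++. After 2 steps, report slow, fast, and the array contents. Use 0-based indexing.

slow=0 fast=0: a[fast]=6≠0 swap→a[0]=6, slow++,fast++
slow=1 fast=1: a[fast]=0, fast++

slow=1, fast=2, a=[6, 0, 0, 0, 7, 0, 0, 4, 0, 3, 8, 6, 0, 9, 0]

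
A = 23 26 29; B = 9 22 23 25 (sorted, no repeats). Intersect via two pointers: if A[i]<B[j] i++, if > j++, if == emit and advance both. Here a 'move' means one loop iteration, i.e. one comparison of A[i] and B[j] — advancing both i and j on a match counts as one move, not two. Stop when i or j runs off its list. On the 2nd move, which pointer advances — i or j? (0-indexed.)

j

[i=0,j=0] 23>9 → j++
[i=0,j=1] 23>22 → j++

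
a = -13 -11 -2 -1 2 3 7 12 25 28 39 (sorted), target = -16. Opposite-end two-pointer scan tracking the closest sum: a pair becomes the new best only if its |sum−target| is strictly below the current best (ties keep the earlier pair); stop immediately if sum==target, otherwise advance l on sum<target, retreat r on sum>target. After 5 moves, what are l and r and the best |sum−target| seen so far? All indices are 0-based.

l=0, r=5, best |Δ|=10

[0,10] -13+39=26 d=42 * → r--
[0,9] -13+28=15 d=31 * → r--
[0,8] -13+25=12 d=28 * → r--
[0,7] -13+12=-1 d=15 * → r--
[0,6] -13+7=-6 d=10 * → r--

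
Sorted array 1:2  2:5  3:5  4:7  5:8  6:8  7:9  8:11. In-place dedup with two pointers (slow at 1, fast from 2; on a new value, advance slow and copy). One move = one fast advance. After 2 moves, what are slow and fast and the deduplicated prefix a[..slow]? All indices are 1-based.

(s=1,f=2) a[fast]=5≠a[slow]=2 write a[2]=5 → slow++,fast++
(s=2,f=3) a[fast]=5=a[slow] dup → fast++

slow=2, fast=4, prefix=[2, 5]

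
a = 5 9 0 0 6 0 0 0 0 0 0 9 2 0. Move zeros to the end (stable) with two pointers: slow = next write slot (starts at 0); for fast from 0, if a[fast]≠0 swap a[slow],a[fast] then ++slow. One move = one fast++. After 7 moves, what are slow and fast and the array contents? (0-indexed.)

(s=0,f=0) a[fast]=5≠0 swap→a[0]=5 → slow++,fast++
(s=1,f=1) a[fast]=9≠0 swap→a[1]=9 → slow++,fast++
(s=2,f=2) a[fast]=0 → fast++
(s=2,f=3) a[fast]=0 → fast++
(s=2,f=4) a[fast]=6≠0 swap→a[2]=6 → slow++,fast++
(s=3,f=5) a[fast]=0 → fast++
(s=3,f=6) a[fast]=0 → fast++

slow=3, fast=7, a=[5, 9, 6, 0, 0, 0, 0, 0, 0, 0, 0, 9, 2, 0]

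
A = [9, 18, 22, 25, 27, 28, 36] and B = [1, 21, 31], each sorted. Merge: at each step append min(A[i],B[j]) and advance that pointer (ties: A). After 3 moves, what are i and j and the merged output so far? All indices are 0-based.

i=0 j=0: A[i]=9>B[j]=1 take 1, j++
i=0 j=1: A[i]=9<=B[j]=21 take 9, i++
i=1 j=1: A[i]=18<=B[j]=21 take 18, i++

i=2, j=1, merged so far=[1, 9, 18]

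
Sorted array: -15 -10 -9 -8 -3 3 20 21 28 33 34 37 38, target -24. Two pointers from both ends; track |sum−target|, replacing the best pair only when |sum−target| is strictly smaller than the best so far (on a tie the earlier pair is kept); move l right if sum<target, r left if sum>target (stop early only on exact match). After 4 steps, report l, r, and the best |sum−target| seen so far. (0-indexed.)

l=0, r=8, best |Δ|=42

l=0 r=12: -15+38=23 d=47 *, r--
l=0 r=11: -15+37=22 d=46 *, r--
l=0 r=10: -15+34=19 d=43 *, r--
l=0 r=9: -15+33=18 d=42 *, r--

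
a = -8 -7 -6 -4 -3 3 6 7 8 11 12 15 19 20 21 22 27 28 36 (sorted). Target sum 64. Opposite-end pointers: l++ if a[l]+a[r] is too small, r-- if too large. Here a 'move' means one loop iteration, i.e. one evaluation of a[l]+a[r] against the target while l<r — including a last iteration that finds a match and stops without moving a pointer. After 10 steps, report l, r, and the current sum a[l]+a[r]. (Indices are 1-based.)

l=11, r=19, sum=48

l=1 r=19: -8+36=28 <64, l++
l=2 r=19: -7+36=29 <64, l++
l=3 r=19: -6+36=30 <64, l++
l=4 r=19: -4+36=32 <64, l++
l=5 r=19: -3+36=33 <64, l++
l=6 r=19: 3+36=39 <64, l++
l=7 r=19: 6+36=42 <64, l++
l=8 r=19: 7+36=43 <64, l++
l=9 r=19: 8+36=44 <64, l++
l=10 r=19: 11+36=47 <64, l++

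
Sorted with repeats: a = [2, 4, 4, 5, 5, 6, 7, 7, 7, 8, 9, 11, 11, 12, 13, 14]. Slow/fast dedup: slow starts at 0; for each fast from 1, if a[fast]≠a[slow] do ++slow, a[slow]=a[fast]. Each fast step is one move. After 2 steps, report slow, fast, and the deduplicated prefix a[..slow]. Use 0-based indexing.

slow=1, fast=3, prefix=[2, 4]

slow=0 fast=1: a[fast]=4≠a[slow]=2 write a[1]=4, slow++,fast++
slow=1 fast=2: a[fast]=4=a[slow] dup, fast++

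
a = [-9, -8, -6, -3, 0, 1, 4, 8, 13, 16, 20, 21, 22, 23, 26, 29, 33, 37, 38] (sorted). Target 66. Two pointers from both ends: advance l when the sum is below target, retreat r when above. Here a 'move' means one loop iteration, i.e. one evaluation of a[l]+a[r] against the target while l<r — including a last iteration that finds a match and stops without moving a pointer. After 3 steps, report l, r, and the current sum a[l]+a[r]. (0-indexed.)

l=3, r=18, sum=35

l=0 r=18: -9+38=29 <66, l++
l=1 r=18: -8+38=30 <66, l++
l=2 r=18: -6+38=32 <66, l++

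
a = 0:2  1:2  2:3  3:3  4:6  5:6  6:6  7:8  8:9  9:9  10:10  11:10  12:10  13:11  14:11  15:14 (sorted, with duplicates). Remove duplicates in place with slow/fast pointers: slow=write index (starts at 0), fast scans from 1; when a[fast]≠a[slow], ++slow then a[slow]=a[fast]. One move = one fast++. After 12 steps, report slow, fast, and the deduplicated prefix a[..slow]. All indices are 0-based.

(s=0,f=1) a[fast]=2=a[slow] dup → fast++
(s=0,f=2) a[fast]=3≠a[slow]=2 write a[1]=3 → slow++,fast++
(s=1,f=3) a[fast]=3=a[slow] dup → fast++
(s=1,f=4) a[fast]=6≠a[slow]=3 write a[2]=6 → slow++,fast++
(s=2,f=5) a[fast]=6=a[slow] dup → fast++
(s=2,f=6) a[fast]=6=a[slow] dup → fast++
(s=2,f=7) a[fast]=8≠a[slow]=6 write a[3]=8 → slow++,fast++
(s=3,f=8) a[fast]=9≠a[slow]=8 write a[4]=9 → slow++,fast++
(s=4,f=9) a[fast]=9=a[slow] dup → fast++
(s=4,f=10) a[fast]=10≠a[slow]=9 write a[5]=10 → slow++,fast++
(s=5,f=11) a[fast]=10=a[slow] dup → fast++
(s=5,f=12) a[fast]=10=a[slow] dup → fast++

slow=5, fast=13, prefix=[2, 3, 6, 8, 9, 10]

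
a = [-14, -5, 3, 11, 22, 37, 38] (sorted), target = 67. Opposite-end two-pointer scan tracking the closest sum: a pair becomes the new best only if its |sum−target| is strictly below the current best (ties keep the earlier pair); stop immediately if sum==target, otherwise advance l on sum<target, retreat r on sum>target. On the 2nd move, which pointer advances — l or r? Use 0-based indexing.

[0,6] -14+38=24 d=43 * → l++
[1,6] -5+38=33 d=34 * → l++

l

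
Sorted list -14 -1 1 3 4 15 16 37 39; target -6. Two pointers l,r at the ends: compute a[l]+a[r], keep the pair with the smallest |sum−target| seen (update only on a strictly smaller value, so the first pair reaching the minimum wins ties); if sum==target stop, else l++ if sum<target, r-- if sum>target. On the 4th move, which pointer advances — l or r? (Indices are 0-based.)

r

[0,8] -14+39=25 d=31 * → r--
[0,7] -14+37=23 d=29 * → r--
[0,6] -14+16=2 d=8 * → r--
[0,5] -14+15=1 d=7 * → r--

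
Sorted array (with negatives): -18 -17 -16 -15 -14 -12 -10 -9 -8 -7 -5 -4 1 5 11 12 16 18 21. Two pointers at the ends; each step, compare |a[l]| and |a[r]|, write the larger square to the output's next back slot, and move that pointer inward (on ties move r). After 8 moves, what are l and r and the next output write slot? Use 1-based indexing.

l=1 r=19: |-18|<=|21| out[19]=441, r--
l=1 r=18: |-18|<=|18| out[18]=324, r--
l=1 r=17: |-18|>|16| out[17]=324, l++
l=2 r=17: |-17|>|16| out[16]=289, l++
l=3 r=17: |-16|<=|16| out[15]=256, r--
l=3 r=16: |-16|>|12| out[14]=256, l++
l=4 r=16: |-15|>|12| out[13]=225, l++
l=5 r=16: |-14|>|12| out[12]=196, l++

l=6, r=16, next write slot=11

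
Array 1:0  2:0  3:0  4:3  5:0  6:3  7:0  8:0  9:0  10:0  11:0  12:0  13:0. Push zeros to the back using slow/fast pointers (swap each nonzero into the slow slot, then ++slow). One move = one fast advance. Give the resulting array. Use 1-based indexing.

[3, 3, 0, 0, 0, 0, 0, 0, 0, 0, 0, 0, 0]

(s=1,f=1) a[fast]=0 → fast++
(s=1,f=2) a[fast]=0 → fast++
(s=1,f=3) a[fast]=0 → fast++
(s=1,f=4) a[fast]=3≠0 swap→a[1]=3 → slow++,fast++
(s=2,f=5) a[fast]=0 → fast++
(s=2,f=6) a[fast]=3≠0 swap→a[2]=3 → slow++,fast++
(s=3,f=7) a[fast]=0 → fast++
(s=3,f=8) a[fast]=0 → fast++
(s=3,f=9) a[fast]=0 → fast++
(s=3,f=10) a[fast]=0 → fast++
(s=3,f=11) a[fast]=0 → fast++
(s=3,f=12) a[fast]=0 → fast++
(s=3,f=13) a[fast]=0 → fast++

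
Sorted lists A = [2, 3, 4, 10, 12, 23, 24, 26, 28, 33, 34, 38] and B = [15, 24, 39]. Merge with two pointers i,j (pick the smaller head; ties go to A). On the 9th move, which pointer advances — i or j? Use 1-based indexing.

[i=1,j=1] A[i]=2<=B[j]=15 take 2 → i++
[i=2,j=1] A[i]=3<=B[j]=15 take 3 → i++
[i=3,j=1] A[i]=4<=B[j]=15 take 4 → i++
[i=4,j=1] A[i]=10<=B[j]=15 take 10 → i++
[i=5,j=1] A[i]=12<=B[j]=15 take 12 → i++
[i=6,j=1] A[i]=23>B[j]=15 take 15 → j++
[i=6,j=2] A[i]=23<=B[j]=24 take 23 → i++
[i=7,j=2] A[i]=24<=B[j]=24 take 24 → i++
[i=8,j=2] A[i]=26>B[j]=24 take 24 → j++

j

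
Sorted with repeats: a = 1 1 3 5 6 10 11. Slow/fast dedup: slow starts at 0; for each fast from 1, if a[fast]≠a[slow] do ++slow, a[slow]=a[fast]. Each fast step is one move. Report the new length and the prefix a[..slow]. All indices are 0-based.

slow=0 fast=1: a[fast]=1=a[slow] dup, fast++
slow=0 fast=2: a[fast]=3≠a[slow]=1 write a[1]=3, slow++,fast++
slow=1 fast=3: a[fast]=5≠a[slow]=3 write a[2]=5, slow++,fast++
slow=2 fast=4: a[fast]=6≠a[slow]=5 write a[3]=6, slow++,fast++
slow=3 fast=5: a[fast]=10≠a[slow]=6 write a[4]=10, slow++,fast++
slow=4 fast=6: a[fast]=11≠a[slow]=10 write a[5]=11, slow++,fast++

length 6; prefix = [1, 3, 5, 6, 10, 11]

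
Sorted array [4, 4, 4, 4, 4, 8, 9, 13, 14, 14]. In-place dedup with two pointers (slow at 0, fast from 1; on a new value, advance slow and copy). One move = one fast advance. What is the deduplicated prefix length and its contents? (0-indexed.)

length 5; prefix = [4, 8, 9, 13, 14]

(s=0,f=1) a[fast]=4=a[slow] dup → fast++
(s=0,f=2) a[fast]=4=a[slow] dup → fast++
(s=0,f=3) a[fast]=4=a[slow] dup → fast++
(s=0,f=4) a[fast]=4=a[slow] dup → fast++
(s=0,f=5) a[fast]=8≠a[slow]=4 write a[1]=8 → slow++,fast++
(s=1,f=6) a[fast]=9≠a[slow]=8 write a[2]=9 → slow++,fast++
(s=2,f=7) a[fast]=13≠a[slow]=9 write a[3]=13 → slow++,fast++
(s=3,f=8) a[fast]=14≠a[slow]=13 write a[4]=14 → slow++,fast++
(s=4,f=9) a[fast]=14=a[slow] dup → fast++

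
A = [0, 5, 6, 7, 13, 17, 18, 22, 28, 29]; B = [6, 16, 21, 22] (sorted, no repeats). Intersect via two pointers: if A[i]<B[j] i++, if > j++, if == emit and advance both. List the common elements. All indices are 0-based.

intersection = [6, 22]

i=0 j=0: 0<6, i++
i=1 j=0: 5<6, i++
i=2 j=0: 6==6 emit, i++,j++
i=3 j=1: 7<16, i++
i=4 j=1: 13<16, i++
i=5 j=1: 17>16, j++
i=5 j=2: 17<21, i++
i=6 j=2: 18<21, i++
i=7 j=2: 22>21, j++
i=7 j=3: 22==22 emit, i++,j++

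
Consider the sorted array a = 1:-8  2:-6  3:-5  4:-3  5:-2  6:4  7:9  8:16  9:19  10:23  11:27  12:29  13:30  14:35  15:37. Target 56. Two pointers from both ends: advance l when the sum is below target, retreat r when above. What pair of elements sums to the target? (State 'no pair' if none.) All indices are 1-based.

l=1 r=15: -8+37=29 <56, l++
l=2 r=15: -6+37=31 <56, l++
l=3 r=15: -5+37=32 <56, l++
l=4 r=15: -3+37=34 <56, l++
l=5 r=15: -2+37=35 <56, l++
l=6 r=15: 4+37=41 <56, l++
l=7 r=15: 9+37=46 <56, l++
l=8 r=15: 16+37=53 <56, l++
l=9 r=15: 19+37=56, found

(19, 37)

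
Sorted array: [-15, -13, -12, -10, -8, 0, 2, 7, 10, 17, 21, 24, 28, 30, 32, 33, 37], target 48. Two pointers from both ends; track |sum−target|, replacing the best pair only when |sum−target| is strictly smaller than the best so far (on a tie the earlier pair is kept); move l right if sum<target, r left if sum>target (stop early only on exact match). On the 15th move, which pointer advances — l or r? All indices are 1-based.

l=1 r=17: -15+37=22 d=26 *, l++
l=2 r=17: -13+37=24 d=24 *, l++
l=3 r=17: -12+37=25 d=23 *, l++
l=4 r=17: -10+37=27 d=21 *, l++
l=5 r=17: -8+37=29 d=19 *, l++
l=6 r=17: 0+37=37 d=11 *, l++
l=7 r=17: 2+37=39 d=9 *, l++
l=8 r=17: 7+37=44 d=4 *, l++
l=9 r=17: 10+37=47 d=1 *, l++
l=10 r=17: 17+37=54 d=6, r--
l=10 r=16: 17+33=50 d=2, r--
l=10 r=15: 17+32=49 d=1, r--
l=10 r=14: 17+30=47 d=1, l++
l=11 r=14: 21+30=51 d=3, r--
l=11 r=13: 21+28=49 d=1, r--

r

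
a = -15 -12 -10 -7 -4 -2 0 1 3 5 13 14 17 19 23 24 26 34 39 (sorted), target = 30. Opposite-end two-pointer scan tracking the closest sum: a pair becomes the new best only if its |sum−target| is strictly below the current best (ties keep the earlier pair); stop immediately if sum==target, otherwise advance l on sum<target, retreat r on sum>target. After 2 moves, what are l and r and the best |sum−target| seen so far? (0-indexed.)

[0,18] -15+39=24 d=6 * → l++
[1,18] -12+39=27 d=3 * → l++

l=2, r=18, best |Δ|=3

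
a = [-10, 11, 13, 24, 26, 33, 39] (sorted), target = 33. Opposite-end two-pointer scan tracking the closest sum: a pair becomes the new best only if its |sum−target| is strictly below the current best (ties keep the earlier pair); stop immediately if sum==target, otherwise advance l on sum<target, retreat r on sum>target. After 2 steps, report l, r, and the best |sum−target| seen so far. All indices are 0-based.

l=0 r=6: -10+39=29 d=4 *, l++
l=1 r=6: 11+39=50 d=17, r--

l=1, r=5, best |Δ|=4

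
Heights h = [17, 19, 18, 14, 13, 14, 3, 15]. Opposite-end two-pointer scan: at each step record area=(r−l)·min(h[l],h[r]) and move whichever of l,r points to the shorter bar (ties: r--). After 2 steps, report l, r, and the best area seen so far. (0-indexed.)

l=0 r=7: min(17,15)*7=105 best=105 *, r--
l=0 r=6: min(17,3)*6=18 best=105, r--

l=0, r=5, best area=105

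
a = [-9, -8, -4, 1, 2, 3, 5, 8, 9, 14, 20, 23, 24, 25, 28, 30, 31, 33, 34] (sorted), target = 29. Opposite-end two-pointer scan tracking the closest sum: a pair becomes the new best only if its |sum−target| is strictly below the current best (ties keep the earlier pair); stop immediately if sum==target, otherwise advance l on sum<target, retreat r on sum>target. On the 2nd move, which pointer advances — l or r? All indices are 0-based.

l

[0,18] -9+34=25 d=4 * → l++
[1,18] -8+34=26 d=3 * → l++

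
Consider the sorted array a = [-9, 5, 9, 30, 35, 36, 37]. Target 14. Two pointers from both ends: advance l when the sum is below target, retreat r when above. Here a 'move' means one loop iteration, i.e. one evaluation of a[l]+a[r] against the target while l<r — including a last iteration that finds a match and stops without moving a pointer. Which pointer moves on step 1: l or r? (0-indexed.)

[0,6] -9+37=28 >14 → r--

r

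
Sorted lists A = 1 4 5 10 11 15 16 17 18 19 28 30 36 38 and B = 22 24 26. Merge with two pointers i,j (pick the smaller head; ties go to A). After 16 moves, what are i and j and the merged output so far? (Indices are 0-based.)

i=13, j=3, merged so far=[1, 4, 5, 10, 11, 15, 16, 17, 18, 19, 22, 24, 26, 28, 30, 36]

[i=0,j=0] A[i]=1<=B[j]=22 take 1 → i++
[i=1,j=0] A[i]=4<=B[j]=22 take 4 → i++
[i=2,j=0] A[i]=5<=B[j]=22 take 5 → i++
[i=3,j=0] A[i]=10<=B[j]=22 take 10 → i++
[i=4,j=0] A[i]=11<=B[j]=22 take 11 → i++
[i=5,j=0] A[i]=15<=B[j]=22 take 15 → i++
[i=6,j=0] A[i]=16<=B[j]=22 take 16 → i++
[i=7,j=0] A[i]=17<=B[j]=22 take 17 → i++
[i=8,j=0] A[i]=18<=B[j]=22 take 18 → i++
[i=9,j=0] A[i]=19<=B[j]=22 take 19 → i++
[i=10,j=0] A[i]=28>B[j]=22 take 22 → j++
[i=10,j=1] A[i]=28>B[j]=24 take 24 → j++
[i=10,j=2] A[i]=28>B[j]=26 take 26 → j++
[i=10,j=3] B done, take A[i]=28 → i++
[i=11,j=3] B done, take A[i]=30 → i++
[i=12,j=3] B done, take A[i]=36 → i++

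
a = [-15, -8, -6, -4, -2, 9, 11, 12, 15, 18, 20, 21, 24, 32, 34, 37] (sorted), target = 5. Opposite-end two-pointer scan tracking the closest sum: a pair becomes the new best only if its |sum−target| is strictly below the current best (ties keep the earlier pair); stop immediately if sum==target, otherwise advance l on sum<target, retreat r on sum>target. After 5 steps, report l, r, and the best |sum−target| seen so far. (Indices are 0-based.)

l=0 r=15: -15+37=22 d=17 *, r--
l=0 r=14: -15+34=19 d=14 *, r--
l=0 r=13: -15+32=17 d=12 *, r--
l=0 r=12: -15+24=9 d=4 *, r--
l=0 r=11: -15+21=6 d=1 *, r--

l=0, r=10, best |Δ|=1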